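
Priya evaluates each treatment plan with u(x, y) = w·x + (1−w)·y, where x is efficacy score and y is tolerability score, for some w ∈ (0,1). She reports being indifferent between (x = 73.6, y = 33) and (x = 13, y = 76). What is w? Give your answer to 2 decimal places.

Indifference: w·73.6 + (1−w)·33 = w·13 + (1−w)·76.
w·(73.6−13) = (1−w)·(76−33), i.e. w·60.6 = (1−w)·43.
So w/(1−w) = 43/60.6 = 0.7096, giving w = 43/(60.6+43) = 0.42.

w = 0.42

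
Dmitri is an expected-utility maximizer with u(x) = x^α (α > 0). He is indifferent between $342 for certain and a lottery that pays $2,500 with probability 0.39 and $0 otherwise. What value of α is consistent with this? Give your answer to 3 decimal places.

α ≈ 0.473

EU(lottery) = 0.39·2500^α + 0.61·0 = 0.39·2500^α.
Equating: 342^α = 0.39·2500^α, i.e. 0.1368^α = 0.39.
Taking logs: α·ln(342/2500) = ln(0.39), so α = -0.941609 / -1.989235 ≈ 0.473.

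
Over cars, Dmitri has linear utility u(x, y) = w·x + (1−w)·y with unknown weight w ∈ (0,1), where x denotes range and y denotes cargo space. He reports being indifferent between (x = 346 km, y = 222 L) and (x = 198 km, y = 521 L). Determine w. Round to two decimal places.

Equating utilities: w·346 + (1−w)·222 = w·198 + (1−w)·521.
Collecting terms: w·148 = (1−w)·299.
The marginal rate of substitution is 299/148, so w = 299/(148+299) = 0.67.

w = 0.67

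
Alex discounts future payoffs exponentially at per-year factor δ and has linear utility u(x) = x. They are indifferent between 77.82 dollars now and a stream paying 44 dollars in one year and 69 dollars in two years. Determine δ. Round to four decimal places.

Present value of the stream is 44·δ + 69·δ². Indifference gives 44δ + 69δ² = 77.82.
That is, 69δ² + 44δ − 77.82 = 0, a quadratic in δ.
δ = (−44 + √(44² + 4·69·77.82)) / (2·69) = (−44 + √23414.32) / 138 ≈ 0.7900.

δ ≈ 0.7900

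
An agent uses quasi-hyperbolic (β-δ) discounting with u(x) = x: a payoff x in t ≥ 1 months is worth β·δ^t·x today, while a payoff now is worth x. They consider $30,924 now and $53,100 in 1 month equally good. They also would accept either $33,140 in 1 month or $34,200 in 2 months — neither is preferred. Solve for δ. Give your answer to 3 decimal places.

Both payoffs in the second observation are in the future, so β drops out: δ^1·33140 = δ^2·34200 ⇒ δ = 33140/34200 = 0.96901.

δ ≈ 0.969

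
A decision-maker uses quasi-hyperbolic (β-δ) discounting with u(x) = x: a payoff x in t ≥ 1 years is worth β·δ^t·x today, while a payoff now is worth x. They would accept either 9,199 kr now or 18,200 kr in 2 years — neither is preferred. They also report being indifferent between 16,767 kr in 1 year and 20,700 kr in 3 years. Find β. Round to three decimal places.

The second indifference involves only future payoffs, so β cancels: β·δ^1·16767 = β·δ^3·20700, giving δ^2 = 16767/20700 = 0.81000, so δ = 0.90000.
Substituting δ into 9199 = β·δ^2·18200: β = 9199/(14742.000) ≈ 0.624.

β ≈ 0.624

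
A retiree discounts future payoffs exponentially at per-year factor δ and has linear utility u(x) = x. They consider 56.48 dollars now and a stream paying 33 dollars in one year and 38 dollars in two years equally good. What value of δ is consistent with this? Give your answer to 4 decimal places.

δ ≈ 0.8600

Present value of the stream is 33·δ + 38·δ². Indifference gives 33δ + 38δ² = 56.48.
Rearranged: 38δ² + 33δ − 56.48 = 0.
The positive root is δ = [−33 + √(33² + 4·38·56.48)] / (2·38) = (−33 + 98.356)/76 ≈ 0.8600.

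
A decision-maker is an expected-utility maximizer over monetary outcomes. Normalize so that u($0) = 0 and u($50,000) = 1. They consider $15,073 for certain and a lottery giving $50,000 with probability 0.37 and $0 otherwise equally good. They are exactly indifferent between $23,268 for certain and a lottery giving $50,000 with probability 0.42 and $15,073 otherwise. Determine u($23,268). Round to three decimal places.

0.635

The first gamble pins u($15,073): it must equal 0.37·1 + 0.63·0 = 0.37.
Chaining: u($23,268) = 0.42·1.00 + 0.58·0.37 = 0.6346.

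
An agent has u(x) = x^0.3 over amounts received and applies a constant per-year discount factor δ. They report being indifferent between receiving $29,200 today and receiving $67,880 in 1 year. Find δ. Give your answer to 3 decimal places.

δ ≈ 0.776

The payoff in 1 year is discounted by δ, so u(29200) = δ·u(67880) and δ = u(29200)/u(67880).
Since u(x) = x^0.3, δ = (29200/67880)^0.3 = 0.43017^0.3 = 0.77641.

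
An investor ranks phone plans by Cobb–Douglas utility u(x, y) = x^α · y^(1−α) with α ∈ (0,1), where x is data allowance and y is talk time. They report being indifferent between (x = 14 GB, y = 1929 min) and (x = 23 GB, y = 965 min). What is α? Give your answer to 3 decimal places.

α ≈ 0.582

Indifference: 14^α · 1929^(1−α) = 23^α · 965^(1−α).
(14/23)^α = (965/1929)^(1−α); take logs: α·ln(14/23) = (1−α)·ln(965/1929), i.e. α·-0.496437 = (1−α)·-0.692629.
With A = -0.496437 and B = -0.692629: α·A = (1−α)·B, so α = B/(A+B) = -0.692629/-1.189066 ≈ 0.582.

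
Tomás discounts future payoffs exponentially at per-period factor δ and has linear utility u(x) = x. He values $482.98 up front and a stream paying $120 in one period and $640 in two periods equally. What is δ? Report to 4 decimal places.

Present value of the stream is 120·δ + 640·δ². Indifference gives 120δ + 640δ² = 482.98.
That is, 640δ² + 120δ − 482.98 = 0, a quadratic in δ.
The positive root is δ = [−120 + √(120² + 4·640·482.98)] / (2·640) = (−120 + 1118.405)/1280 ≈ 0.7800.

δ ≈ 0.7800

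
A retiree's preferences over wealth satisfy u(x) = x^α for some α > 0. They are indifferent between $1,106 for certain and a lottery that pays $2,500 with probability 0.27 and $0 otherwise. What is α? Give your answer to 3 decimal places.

Since u(0) = 0, the lottery's EU is 0.27·2500^α.
Equating: 1106^α = 0.27·2500^α, i.e. 0.4424^α = 0.27.
α = ln(0.27) / ln(1106/2500) = -1.309333/-0.815541 ≈ 1.605.

α ≈ 1.605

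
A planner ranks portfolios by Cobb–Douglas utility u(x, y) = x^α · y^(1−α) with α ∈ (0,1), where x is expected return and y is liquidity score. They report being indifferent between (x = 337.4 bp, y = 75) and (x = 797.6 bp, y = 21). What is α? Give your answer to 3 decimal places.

Set the two utilities equal: 337.4^α·75^(1−α) = 797.6^α·21^(1−α).
Taking logs: α·ln 337.4 + (1−α)·ln 75 = α·ln 797.6 + (1−α)·ln 21, i.e. α·-0.860338 = (1−α)·-1.272966.
So α/(1−α) = (-1.272966)/(-0.860338) = 1.479612, and α = 1.479612/2.479612 ≈ 0.597.

α ≈ 0.597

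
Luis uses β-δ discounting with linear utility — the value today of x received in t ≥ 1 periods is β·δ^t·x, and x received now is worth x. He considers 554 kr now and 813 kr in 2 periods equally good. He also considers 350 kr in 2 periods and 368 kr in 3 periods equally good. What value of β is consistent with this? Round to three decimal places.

The second indifference involves only future payoffs, so β cancels: β·δ^2·350 = β·δ^3·368, giving δ = 350/368 = 0.95109.
The first indifference: 554 = β·δ^2·813, so β = 554/(δ^2·813) = 554/(0.90457·813) ≈ 0.753.

β ≈ 0.753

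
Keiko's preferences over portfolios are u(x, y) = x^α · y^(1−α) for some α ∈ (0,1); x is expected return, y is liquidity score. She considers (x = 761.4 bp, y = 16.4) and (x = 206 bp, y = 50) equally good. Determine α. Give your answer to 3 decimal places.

Indifference: 761.4^α · 16.4^(1−α) = 206^α · 50^(1−α).
(761.4/206)^α = (50/16.4)^(1−α); take logs: α·ln(761.4/206) = (1−α)·ln(50/16.4), i.e. α·1.307283 = (1−α)·1.114742.
With A = 1.307283 and B = 1.114742: α·A = (1−α)·B, so α = B/(A+B) = 1.114742/2.422025 ≈ 0.460.

α ≈ 0.460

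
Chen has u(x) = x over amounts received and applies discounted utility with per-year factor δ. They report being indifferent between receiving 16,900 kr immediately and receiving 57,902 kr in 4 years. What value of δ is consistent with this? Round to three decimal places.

δ ≈ 0.735

Equating discounted utilities: u(16900) = δ^4·u(57902) ⇒ δ^4 = u(16900)/u(57902).
With u(x) = x: δ^4 = 16900/57902 = 0.29187.
So δ = 0.29187^(1/4) ≈ 0.735.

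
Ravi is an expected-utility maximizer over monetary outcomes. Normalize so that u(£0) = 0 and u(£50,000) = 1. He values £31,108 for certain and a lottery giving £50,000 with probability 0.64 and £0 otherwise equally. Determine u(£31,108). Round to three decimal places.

0.640

By the standard-gamble method, u(£31,108) is just the indifference probability on the best outcome: 0.64.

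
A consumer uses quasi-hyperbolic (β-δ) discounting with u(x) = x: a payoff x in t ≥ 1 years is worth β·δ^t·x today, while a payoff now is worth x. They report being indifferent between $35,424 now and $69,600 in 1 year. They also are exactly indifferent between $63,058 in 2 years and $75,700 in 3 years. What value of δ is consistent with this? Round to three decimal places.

From the later pair, β·δ^2·63058 = β·δ^3·75700; dividing through, δ = 63058/75700 = 0.83300.

δ ≈ 0.833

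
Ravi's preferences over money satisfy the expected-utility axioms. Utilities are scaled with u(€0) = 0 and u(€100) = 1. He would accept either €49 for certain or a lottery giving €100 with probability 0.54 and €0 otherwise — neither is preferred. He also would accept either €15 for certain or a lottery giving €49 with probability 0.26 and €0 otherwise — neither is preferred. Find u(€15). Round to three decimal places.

0.140

The first gamble pins u(€49): it must equal 0.54·1 + 0.46·0 = 0.54.
The second indifference gives u(€15) = 0.26·u(€49) + 0.74·u(€0) = 0.26·0.54 + 0.74·0.00 = 0.1404.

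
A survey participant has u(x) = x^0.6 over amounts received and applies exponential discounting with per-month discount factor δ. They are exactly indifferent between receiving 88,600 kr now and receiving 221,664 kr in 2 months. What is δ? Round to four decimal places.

Indifference means u(88600) = δ^2 · u(221664), so δ^2 = u(88600)/u(221664).
With u(x) = x^0.6: δ^2 = 88600^0.6/221664^0.6 = (88600/221664)^0.6 = 0.57682.
So δ = 0.57682^(1/2) ≈ 0.7595.

δ ≈ 0.7595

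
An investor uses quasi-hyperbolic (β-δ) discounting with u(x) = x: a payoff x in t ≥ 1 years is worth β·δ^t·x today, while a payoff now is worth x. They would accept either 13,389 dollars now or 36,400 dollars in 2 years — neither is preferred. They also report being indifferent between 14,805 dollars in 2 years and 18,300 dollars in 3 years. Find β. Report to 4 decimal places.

The second indifference involves only future payoffs, so β cancels: β·δ^2·14805 = β·δ^3·18300, giving δ = 14805/18300 = 0.80902.
Now use the now-vs-future pair: 13389 = β·δ^2·36400 gives β = 13389/(0.65451·36400) ≈ 0.5620.

β ≈ 0.5620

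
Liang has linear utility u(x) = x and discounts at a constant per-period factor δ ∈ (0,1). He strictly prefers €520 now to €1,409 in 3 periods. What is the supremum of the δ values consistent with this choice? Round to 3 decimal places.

The preference means 520 > δ^3·1409.
Dividing by 1409: δ^3 < 0.36906. Both sides are positive, so the cube root keeps the direction.
δ < (520/1409)^(1/3) ≈ 0.717.

δ < 0.717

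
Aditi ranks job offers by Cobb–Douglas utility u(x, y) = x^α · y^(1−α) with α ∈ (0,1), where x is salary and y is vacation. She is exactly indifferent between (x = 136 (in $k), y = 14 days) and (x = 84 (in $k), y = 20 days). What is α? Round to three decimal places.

Set the two utilities equal: 136^α·14^(1−α) = 84^α·20^(1−α).
Taking logs: α·ln 136 + (1−α)·ln 14 = α·ln 84 + (1−α)·ln 20, i.e. α·0.481838 = (1−α)·0.356675.
With A = 0.481838 and B = 0.356675: α·A = (1−α)·B, so α = B/(A+B) = 0.356675/0.838513 ≈ 0.425.

α ≈ 0.425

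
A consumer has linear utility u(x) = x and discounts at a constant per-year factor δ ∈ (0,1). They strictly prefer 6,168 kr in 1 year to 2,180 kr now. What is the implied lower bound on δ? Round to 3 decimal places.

δ > 0.353

The preference means 2180 < δ·6168.
So δ > 2180/6168 = 0.35344.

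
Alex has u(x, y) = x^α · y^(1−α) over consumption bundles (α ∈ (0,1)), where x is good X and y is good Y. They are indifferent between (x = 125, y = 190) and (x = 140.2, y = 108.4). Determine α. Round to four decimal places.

α ≈ 0.8302

Set the two utilities equal: 125^α·190^(1−α) = 140.2^α·108.4^(1−α).
Taking logs: α·ln 125 + (1−α)·ln 190 = α·ln 140.2 + (1−α)·ln 108.4, i.e. α·-0.1147562 = (1−α)·-0.5611960.
Thus α·(-0.6759522) = -0.5611960, so α = -0.5611960/-0.6759522 ≈ 0.8302.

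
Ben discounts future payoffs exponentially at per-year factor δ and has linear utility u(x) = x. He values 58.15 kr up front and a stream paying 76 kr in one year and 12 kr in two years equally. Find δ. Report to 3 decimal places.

Equating present values: 58.15 = 76δ + 12δ².
That is, 12δ² + 76δ − 58.15 = 0, a quadratic in δ.
δ = (−76 + √(76² + 4·12·58.15)) / (2·12) = (−76 + √8567.20) / 24 ≈ 0.690.

δ ≈ 0.690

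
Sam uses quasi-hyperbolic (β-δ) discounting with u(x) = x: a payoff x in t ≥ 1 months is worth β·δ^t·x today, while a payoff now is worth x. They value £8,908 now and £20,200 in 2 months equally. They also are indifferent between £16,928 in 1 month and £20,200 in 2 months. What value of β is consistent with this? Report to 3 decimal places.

β ≈ 0.628

From the later pair, β·δ^1·16928 = β·δ^2·20200; dividing through, δ = 16928/20200 = 0.83802.
The first indifference: 8908 = β·δ^2·20200, so β = 8908/(δ^2·20200) = 8908/(0.70228·20200) ≈ 0.628.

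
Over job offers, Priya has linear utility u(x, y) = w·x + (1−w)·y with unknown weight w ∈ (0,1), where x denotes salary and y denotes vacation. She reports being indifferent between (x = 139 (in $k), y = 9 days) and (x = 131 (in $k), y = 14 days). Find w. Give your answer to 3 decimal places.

Indifference: w·139 + (1−w)·9 = w·131 + (1−w)·14.
Collecting terms: w·8 = (1−w)·5.
The marginal rate of substitution is 5/8, so w = 5/(8+5) = 0.385.

w = 0.385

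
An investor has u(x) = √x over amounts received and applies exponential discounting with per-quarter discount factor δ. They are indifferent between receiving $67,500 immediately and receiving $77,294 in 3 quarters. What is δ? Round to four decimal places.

Equating discounted utilities: u(67500) = δ^3·u(77294) ⇒ δ^3 = u(67500)/u(77294).
Since u(x) = √x, δ^3 = √(67500/77294) = 0.93450.
Taking the cube root: δ = 0.93450^(1/3) ≈ 0.9777.

δ ≈ 0.9777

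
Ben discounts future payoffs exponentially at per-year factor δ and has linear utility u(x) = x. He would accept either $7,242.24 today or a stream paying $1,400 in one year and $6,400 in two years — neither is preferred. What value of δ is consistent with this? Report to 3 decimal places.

δ ≈ 0.960

Present value of the stream is 1400·δ + 6400·δ². Indifference gives 1400δ + 6400δ² = 7242.24.
Rearranged: 6400δ² + 1400δ − 7242.24 = 0.
The positive root is δ = [−1400 + √(1400² + 4·6400·7242.24)] / (2·6400) = (−1400 + 13688.000)/12800 ≈ 0.960.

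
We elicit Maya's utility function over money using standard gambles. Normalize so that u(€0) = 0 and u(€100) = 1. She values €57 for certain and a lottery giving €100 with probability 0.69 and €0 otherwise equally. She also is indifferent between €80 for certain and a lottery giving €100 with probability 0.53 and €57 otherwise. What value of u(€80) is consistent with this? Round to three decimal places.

The first gamble pins u(€57): it must equal 0.69·1 + 0.31·0 = 0.69.
The second indifference gives u(€80) = 0.53·u(€100) + 0.47·u(€57) = 0.53·1.00 + 0.47·0.69 = 0.8543.

0.854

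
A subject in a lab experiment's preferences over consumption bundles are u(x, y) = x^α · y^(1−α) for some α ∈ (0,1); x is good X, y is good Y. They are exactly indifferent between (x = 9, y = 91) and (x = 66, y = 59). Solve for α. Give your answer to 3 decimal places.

α ≈ 0.179

Set the two utilities equal: 9^α·91^(1−α) = 66^α·59^(1−α).
(9/66)^α = (59/91)^(1−α); take logs: α·ln(9/66) = (1−α)·ln(59/91), i.e. α·-1.992430 = (1−α)·-0.433322.
With A = -1.992430 and B = -0.433322: α·A = (1−α)·B, so α = B/(A+B) = -0.433322/-2.425752 ≈ 0.179.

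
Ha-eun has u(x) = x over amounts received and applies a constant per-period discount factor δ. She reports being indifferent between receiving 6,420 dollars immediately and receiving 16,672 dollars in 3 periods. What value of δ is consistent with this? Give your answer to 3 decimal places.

δ ≈ 0.728

Equating discounted utilities: u(6420) = δ^3·u(16672) ⇒ δ^3 = u(6420)/u(16672).
With u(x) = x: δ^3 = 6420/16672 = 0.38508.
So δ = 0.38508^(1/3) ≈ 0.728.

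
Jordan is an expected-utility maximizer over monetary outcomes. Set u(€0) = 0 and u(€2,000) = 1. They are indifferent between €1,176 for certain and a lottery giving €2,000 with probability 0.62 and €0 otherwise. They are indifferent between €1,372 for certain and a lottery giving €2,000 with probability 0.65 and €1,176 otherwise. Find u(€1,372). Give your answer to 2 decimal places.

0.87

The first gamble pins u(€1,176): it must equal 0.62·1 + 0.38·0 = 0.62.
Then u(€1,372) = 0.65·u(€2,000) + 0.35·u(€1,176) = 0.65·1.00 + 0.35·0.62 = 0.8670.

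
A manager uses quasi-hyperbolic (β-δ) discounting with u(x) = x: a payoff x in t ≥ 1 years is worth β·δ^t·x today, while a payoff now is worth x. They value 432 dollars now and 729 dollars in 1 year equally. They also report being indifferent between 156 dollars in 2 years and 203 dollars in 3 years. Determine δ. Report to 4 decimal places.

δ ≈ 0.7685

From the later pair, β·δ^2·156 = β·δ^3·203; dividing through, δ = 156/203 = 0.76847.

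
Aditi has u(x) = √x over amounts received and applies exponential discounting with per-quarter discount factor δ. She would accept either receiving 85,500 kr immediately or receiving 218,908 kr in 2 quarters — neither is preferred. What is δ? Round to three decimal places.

δ ≈ 0.791

The payoff in 2 quarters is discounted by δ^2, so u(85500) = δ^2·u(218908) and δ^2 = u(85500)/u(218908).
With u(x) = √x: δ^2 = √85500/√218908 = √(85500/218908) = 0.62496.
Hence δ = (0.62496)^(1/2) = 0.79054.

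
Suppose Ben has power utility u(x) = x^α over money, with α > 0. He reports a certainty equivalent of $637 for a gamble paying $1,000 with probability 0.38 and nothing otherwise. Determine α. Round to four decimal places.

EU(lottery) = 0.38·1000^α + 0.62·0 = 0.38·1000^α.
Setting u(637) equal to that: 637^α = 0.38·1000^α ⇒ (637/1000)^α = 0.38.
α = ln(0.38) / ln(637/1000) = -0.9675840/-0.4509856 ≈ 2.1455.

α ≈ 2.1455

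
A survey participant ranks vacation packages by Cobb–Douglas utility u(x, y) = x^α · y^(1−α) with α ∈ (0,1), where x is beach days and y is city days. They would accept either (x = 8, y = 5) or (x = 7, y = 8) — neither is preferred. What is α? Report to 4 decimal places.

α ≈ 0.7788

The Cobb–Douglas utilities coincide, so 8^α·5^(1−α) = 7^α·8^(1−α).
Rearrange to (8/7)^α = (8/5)^(1−α) and take logs: α·0.1335314 = (1−α)·0.4700036.
With A = 0.1335314 and B = 0.4700036: α·A = (1−α)·B, so α = B/(A+B) = 0.4700036/0.6035350 ≈ 0.7788.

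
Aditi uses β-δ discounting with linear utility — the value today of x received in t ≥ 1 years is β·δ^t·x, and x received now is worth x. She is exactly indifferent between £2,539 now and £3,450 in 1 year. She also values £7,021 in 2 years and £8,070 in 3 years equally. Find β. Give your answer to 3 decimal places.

From the later pair, β·δ^2·7021 = β·δ^3·8070; dividing through, δ = 7021/8070 = 0.87001.
The first indifference: 2539 = β·δ·3450, so β = 2539/(δ·3450) = 2539/(0.87001·3450) ≈ 0.846.

β ≈ 0.846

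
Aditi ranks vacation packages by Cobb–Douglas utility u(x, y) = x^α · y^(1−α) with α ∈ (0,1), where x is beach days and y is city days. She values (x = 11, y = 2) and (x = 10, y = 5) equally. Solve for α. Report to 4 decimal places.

Indifference: 11^α · 2^(1−α) = 10^α · 5^(1−α).
(11/10)^α = (5/2)^(1−α); take logs: α·ln(11/10) = (1−α)·ln(5/2), i.e. α·0.0953102 = (1−α)·0.9162907.
So α/(1−α) = (0.9162907)/(0.0953102) = 9.6137738, and α = 9.6137738/10.6137738 ≈ 0.9058.

α ≈ 0.9058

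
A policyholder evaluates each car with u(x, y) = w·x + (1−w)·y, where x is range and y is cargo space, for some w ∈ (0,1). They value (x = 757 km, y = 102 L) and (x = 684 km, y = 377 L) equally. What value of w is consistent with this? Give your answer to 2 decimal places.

w = 0.79

Equating utilities: w·757 + (1−w)·102 = w·684 + (1−w)·377.
Collecting terms: w·73 = (1−w)·275.
The marginal rate of substitution is 275/73, so w = 275/(73+275) = 0.79.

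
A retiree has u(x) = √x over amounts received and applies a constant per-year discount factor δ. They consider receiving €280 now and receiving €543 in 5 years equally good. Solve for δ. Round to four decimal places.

δ ≈ 0.9359

Indifference means u(280) = δ^5 · u(543), so δ^5 = u(280)/u(543).
With u(x) = √x: δ^5 = √280/√543 = √(280/543) = 0.71809.
Hence δ = (0.71809)^(1/5) = 0.935914.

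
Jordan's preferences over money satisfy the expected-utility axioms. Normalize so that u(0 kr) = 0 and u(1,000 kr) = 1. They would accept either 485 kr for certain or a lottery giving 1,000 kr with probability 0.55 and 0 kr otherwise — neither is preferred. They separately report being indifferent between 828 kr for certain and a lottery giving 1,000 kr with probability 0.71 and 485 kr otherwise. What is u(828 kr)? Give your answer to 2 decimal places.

From the first indifference, u(485 kr) = 0.55·u(1,000 kr) + 0.45·u(0 kr) = 0.55·1 + 0.45·0 = 0.55.
The second indifference gives u(828 kr) = 0.71·u(1,000 kr) + 0.29·u(485 kr) = 0.71·1.00 + 0.29·0.55 = 0.8695.

0.87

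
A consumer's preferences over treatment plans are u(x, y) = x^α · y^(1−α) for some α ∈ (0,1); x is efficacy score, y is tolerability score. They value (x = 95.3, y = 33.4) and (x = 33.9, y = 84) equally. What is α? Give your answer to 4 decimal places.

Indifference: 95.3^α · 33.4^(1−α) = 33.9^α · 84^(1−α).
Rearrange to (95.3/33.9)^α = (84/33.4)^(1−α) and take logs: α·1.0336148 = (1−α)·0.9222609.
With A = 1.0336148 and B = 0.9222609: α·A = (1−α)·B, so α = B/(A+B) = 0.9222609/1.9558757 ≈ 0.4715.

α ≈ 0.4715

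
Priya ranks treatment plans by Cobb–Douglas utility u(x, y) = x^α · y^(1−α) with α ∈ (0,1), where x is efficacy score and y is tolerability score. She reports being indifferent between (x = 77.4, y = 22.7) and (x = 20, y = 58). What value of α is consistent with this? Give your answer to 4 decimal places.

The Cobb–Douglas utilities coincide, so 77.4^α·22.7^(1−α) = 20^α·58^(1−α).
(77.4/20)^α = (58/22.7)^(1−α); take logs: α·ln(77.4/20) = (1−α)·ln(58/22.7), i.e. α·1.3532545 = (1−α)·0.9380781.
So α/(1−α) = (0.9380781)/(1.3532545) = 0.6932015, and α = 0.6932015/1.6932015 ≈ 0.4094.

α ≈ 0.4094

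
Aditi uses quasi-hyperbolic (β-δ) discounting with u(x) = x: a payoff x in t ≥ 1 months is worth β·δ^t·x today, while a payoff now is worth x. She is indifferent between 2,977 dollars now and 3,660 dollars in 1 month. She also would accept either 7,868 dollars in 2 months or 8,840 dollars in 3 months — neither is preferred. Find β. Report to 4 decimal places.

β ≈ 0.9139

Both payoffs in the second observation are in the future, so β drops out: δ^2·7868 = δ^3·8840 ⇒ δ = 7868/8840 = 0.89005.
Substituting δ into 2977 = β·δ·3660: β = 2977/(3257.566) ≈ 0.9139.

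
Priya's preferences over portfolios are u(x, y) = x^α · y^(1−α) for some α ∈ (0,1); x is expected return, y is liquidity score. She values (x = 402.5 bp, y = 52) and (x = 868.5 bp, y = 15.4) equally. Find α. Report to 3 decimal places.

α ≈ 0.613

Indifference: 402.5^α · 52^(1−α) = 868.5^α · 15.4^(1−α).
Rearrange to (402.5/868.5)^α = (15.4/52)^(1−α) and take logs: α·-0.769072 = (1−α)·-1.216876.
With A = -0.769072 and B = -1.216876: α·A = (1−α)·B, so α = B/(A+B) = -1.216876/-1.985948 ≈ 0.613.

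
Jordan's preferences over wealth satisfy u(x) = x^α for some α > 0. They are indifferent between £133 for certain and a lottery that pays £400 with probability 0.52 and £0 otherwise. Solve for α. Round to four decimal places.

α ≈ 0.5939

Since u(0) = 0, the lottery's EU is 0.52·400^α.
Equating: 133^α = 0.52·400^α, i.e. 0.3325^α = 0.52.
α = ln(0.52) / ln(133/400) = -0.6539265/-1.1011154 ≈ 0.5939.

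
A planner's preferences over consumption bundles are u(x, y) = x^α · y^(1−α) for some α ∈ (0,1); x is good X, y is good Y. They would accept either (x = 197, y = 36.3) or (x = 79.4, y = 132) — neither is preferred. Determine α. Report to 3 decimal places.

Indifference: 197^α · 36.3^(1−α) = 79.4^α · 132^(1−α).
Taking logs: α·ln 197 + (1−α)·ln 36.3 = α·ln 79.4 + (1−α)·ln 132, i.e. α·0.908705 = (1−α)·1.290984.
So α/(1−α) = (1.290984)/(0.908705) = 1.420685, and α = 1.420685/2.420685 ≈ 0.587.

α ≈ 0.587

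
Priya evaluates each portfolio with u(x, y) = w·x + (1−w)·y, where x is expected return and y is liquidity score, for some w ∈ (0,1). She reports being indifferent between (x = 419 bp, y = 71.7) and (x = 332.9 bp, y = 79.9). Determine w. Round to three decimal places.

Indifference: w·419 + (1−w)·71.7 = w·332.9 + (1−w)·79.9.
w·(419−332.9) = (1−w)·(79.9−71.7), i.e. w·86.1 = (1−w)·8.2.
So w/(1−w) = 8.2/86.1 = 0.0952, giving w = 8.2/(86.1+8.2) = 0.087.

w = 0.087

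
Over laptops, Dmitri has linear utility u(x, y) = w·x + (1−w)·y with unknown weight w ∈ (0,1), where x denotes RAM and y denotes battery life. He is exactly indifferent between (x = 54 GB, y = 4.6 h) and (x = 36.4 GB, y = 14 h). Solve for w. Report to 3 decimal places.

w = 0.348

Equating utilities: w·54 + (1−w)·4.6 = w·36.4 + (1−w)·14.
w·(54−36.4) = (1−w)·(14−4.6), i.e. w·17.6 = (1−w)·9.4.
Hence w = 9.4/(17.6+9.4) = 9.4/27 = 0.348.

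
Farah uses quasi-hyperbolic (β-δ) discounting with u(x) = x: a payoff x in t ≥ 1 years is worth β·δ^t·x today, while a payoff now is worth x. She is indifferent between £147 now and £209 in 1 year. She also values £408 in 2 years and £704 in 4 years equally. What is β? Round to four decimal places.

The second indifference involves only future payoffs, so β cancels: β·δ^2·408 = β·δ^4·704, giving δ^2 = 408/704 = 0.57955, so δ = 0.76128.
The first indifference: 147 = β·δ·209, so β = 147/(δ·209) = 147/(0.76128·209) ≈ 0.9239.

β ≈ 0.9239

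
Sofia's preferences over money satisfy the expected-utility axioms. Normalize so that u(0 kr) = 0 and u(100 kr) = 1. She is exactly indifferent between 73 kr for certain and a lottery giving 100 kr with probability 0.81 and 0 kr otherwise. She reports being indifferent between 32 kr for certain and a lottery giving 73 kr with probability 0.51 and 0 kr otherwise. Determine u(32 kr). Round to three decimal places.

0.413

The first gamble pins u(73 kr): it must equal 0.81·1 + 0.19·0 = 0.81.
The second indifference gives u(32 kr) = 0.51·u(73 kr) + 0.49·u(0 kr) = 0.51·0.81 + 0.49·0.00 = 0.4131.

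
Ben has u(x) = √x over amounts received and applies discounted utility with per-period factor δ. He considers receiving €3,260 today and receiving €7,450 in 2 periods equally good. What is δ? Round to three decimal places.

Equating discounted utilities: u(3260) = δ^2·u(7450) ⇒ δ^2 = u(3260)/u(7450).
Since u(x) = √x, δ^2 = √(3260/7450) = 0.66150.
Taking the square root: δ = 0.66150^(1/2) ≈ 0.813.

δ ≈ 0.813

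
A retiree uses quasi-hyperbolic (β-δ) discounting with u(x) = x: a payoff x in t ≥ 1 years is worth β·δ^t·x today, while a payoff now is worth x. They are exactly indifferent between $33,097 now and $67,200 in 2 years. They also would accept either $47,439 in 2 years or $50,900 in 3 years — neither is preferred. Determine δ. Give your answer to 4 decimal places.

δ ≈ 0.9320

From the later pair, β·δ^2·47439 = β·δ^3·50900; dividing through, δ = 47439/50900 = 0.93200.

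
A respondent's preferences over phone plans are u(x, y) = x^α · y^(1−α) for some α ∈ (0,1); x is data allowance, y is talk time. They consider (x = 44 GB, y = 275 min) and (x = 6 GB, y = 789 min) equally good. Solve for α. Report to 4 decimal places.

α ≈ 0.3460

Indifference: 44^α · 275^(1−α) = 6^α · 789^(1−α).
Taking logs: α·ln 44 + (1−α)·ln 275 = α·ln 6 + (1−α)·ln 789, i.e. α·1.9924302 = (1−α)·1.0539952.
With A = 1.9924302 and B = 1.0539952: α·A = (1−α)·B, so α = B/(A+B) = 1.0539952/3.0464254 ≈ 0.3460.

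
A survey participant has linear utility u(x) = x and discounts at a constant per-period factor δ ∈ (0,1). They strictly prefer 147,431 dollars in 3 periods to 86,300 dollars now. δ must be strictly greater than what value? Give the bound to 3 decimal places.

The preference means 86300 < δ^3·147431.
Dividing by 147431: δ^3 > 0.58536. Both sides are positive, so the cube root keeps the direction.
δ > 0.58536^(1/3) = 0.837.

δ > 0.837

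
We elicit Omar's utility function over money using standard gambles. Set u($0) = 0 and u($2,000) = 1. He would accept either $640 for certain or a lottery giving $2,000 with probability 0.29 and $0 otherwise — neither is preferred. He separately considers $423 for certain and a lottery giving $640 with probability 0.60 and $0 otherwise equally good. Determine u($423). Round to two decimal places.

0.17

The first gamble pins u($640): it must equal 0.29·1 + 0.71·0 = 0.29.
The second indifference gives u($423) = 0.60·u($640) + 0.40·u($0) = 0.60·0.29 + 0.40·0.00 = 0.1740.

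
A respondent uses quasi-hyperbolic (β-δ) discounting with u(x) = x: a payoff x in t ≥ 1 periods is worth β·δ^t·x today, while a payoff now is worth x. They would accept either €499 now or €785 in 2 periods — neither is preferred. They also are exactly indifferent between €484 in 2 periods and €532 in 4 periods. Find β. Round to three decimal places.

β ≈ 0.699

From the later pair, β·δ^2·484 = β·δ^4·532; dividing through, δ^2 = 484/532 = 0.90977, so δ = 0.95382.
The first indifference: 499 = β·δ^2·785, so β = 499/(δ^2·785) = 499/(0.90977·785) ≈ 0.699.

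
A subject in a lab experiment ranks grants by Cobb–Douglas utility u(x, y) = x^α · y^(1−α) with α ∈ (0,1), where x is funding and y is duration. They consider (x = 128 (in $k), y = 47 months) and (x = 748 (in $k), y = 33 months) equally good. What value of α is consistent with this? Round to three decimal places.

α ≈ 0.167

Set the two utilities equal: 128^α·47^(1−α) = 748^α·33^(1−α).
Rearrange to (128/748)^α = (33/47)^(1−α) and take logs: α·-1.765373 = (1−α)·-0.353640.
With A = -1.765373 and B = -0.353640: α·A = (1−α)·B, so α = B/(A+B) = -0.353640/-2.119013 ≈ 0.167.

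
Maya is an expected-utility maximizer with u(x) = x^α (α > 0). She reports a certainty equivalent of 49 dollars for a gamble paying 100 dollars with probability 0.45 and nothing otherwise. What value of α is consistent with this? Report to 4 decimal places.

EU(lottery) = 0.45·100^α + 0.55·0 = 0.45·100^α.
Indifference: 49^α = 0.45·100^α, so (49/100)^α = 0.45.
Taking logs: α·ln(49/100) = ln(0.45), so α = -0.7985077 / -0.7133499 ≈ 1.1194.

α ≈ 1.1194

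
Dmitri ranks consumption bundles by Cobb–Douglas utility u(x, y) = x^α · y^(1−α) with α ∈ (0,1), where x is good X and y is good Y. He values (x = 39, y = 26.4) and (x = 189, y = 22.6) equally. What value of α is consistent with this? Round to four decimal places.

α ≈ 0.0896

Set the two utilities equal: 39^α·26.4^(1−α) = 189^α·22.6^(1−α).
Rearrange to (39/189)^α = (22.6/26.4)^(1−α) and take logs: α·-1.5781854 = (1−α)·-0.1554141.
Thus α·(-1.7335995) = -0.1554141, so α = -0.1554141/-1.7335995 ≈ 0.0896.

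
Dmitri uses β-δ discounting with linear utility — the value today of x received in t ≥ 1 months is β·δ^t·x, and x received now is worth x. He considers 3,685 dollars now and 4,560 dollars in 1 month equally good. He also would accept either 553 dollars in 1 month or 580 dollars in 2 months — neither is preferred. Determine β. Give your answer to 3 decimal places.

β ≈ 0.848

Both payoffs in the second observation are in the future, so β drops out: δ^1·553 = δ^2·580 ⇒ δ = 553/580 = 0.95345.
The first indifference: 3685 = β·δ·4560, so β = 3685/(δ·4560) = 3685/(0.95345·4560) ≈ 0.848.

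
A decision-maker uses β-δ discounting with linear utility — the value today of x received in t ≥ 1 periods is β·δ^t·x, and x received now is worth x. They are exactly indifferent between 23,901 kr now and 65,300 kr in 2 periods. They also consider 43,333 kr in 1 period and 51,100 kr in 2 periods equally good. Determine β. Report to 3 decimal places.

β ≈ 0.509

Both payoffs in the second observation are in the future, so β drops out: δ^1·43333 = δ^2·51100 ⇒ δ = 43333/51100 = 0.84800.
Substituting δ into 23901 = β·δ^2·65300: β = 23901/(46957.925) ≈ 0.509.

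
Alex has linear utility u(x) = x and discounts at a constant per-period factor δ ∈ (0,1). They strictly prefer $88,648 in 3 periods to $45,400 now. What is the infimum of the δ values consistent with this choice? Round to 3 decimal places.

δ > 0.800

The preference means 45400 < δ^3·88648.
So δ^3 > 45400/88648 = 0.51214; taking the cube root of both positive sides preserves the inequality.
δ > 0.51214^(1/3) = 0.800.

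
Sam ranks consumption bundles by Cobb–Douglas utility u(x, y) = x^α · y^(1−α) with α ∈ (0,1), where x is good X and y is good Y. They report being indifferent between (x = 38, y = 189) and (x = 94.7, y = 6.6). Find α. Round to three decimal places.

α ≈ 0.786

Indifference: 38^α · 189^(1−α) = 94.7^α · 6.6^(1−α).
Taking logs: α·ln 38 + (1−α)·ln 189 = α·ln 94.7 + (1−α)·ln 6.6, i.e. α·-0.913128 = (1−α)·-3.354677.
So α/(1−α) = (-3.354677)/(-0.913128) = 3.673830, and α = 3.673830/4.673830 ≈ 0.786.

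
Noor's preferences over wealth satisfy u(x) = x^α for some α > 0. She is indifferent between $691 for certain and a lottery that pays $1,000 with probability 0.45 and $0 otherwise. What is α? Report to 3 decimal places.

Since u(0) = 0, the lottery's EU is 0.45·1000^α.
Indifference: 691^α = 0.45·1000^α, so (691/1000)^α = 0.45.
α = ln(0.45) / ln(691/1000) = -0.798508/-0.369615 ≈ 2.160.

α ≈ 2.160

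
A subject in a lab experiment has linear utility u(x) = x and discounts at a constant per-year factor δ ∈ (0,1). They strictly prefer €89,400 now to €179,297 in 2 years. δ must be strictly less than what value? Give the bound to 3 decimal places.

δ < 0.706

The preference means 89400 > δ^2·179297.
Dividing by 179297: δ^2 < 0.49861. Both sides are positive, so the square root keeps the direction.
δ < (89400/179297)^(1/2) ≈ 0.706.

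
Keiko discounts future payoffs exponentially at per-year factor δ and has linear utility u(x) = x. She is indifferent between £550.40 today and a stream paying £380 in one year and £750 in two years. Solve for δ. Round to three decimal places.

δ ≈ 0.640

The stream is worth 380δ + 750δ² today, so 380δ + 750δ² = 550.40.
Rearranged: 750δ² + 380δ − 550.40 = 0.
δ = (−380 + √(380² + 4·750·550.40)) / (2·750) = (−380 + √1795600.00) / 1500 ≈ 0.640.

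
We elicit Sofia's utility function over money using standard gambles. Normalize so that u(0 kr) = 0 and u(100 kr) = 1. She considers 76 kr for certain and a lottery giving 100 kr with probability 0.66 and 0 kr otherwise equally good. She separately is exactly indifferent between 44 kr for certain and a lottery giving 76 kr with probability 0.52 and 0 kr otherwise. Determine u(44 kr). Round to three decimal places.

From the first indifference, u(76 kr) = 0.66·u(100 kr) + 0.34·u(0 kr) = 0.66·1 + 0.34·0 = 0.66.
Then u(44 kr) = 0.52·u(76 kr) + 0.48·u(0 kr) = 0.52·0.66 + 0.48·0.00 = 0.3432.

0.343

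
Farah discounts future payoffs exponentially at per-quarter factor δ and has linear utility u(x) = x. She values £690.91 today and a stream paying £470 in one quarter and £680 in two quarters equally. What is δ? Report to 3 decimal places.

Present value of the stream is 470·δ + 680·δ². Indifference gives 470δ + 680δ² = 690.91.
So 680δ² + 470δ − 690.91 = 0.
The positive root is δ = [−470 + √(470² + 4·680·690.91)] / (2·680) = (−470 + 1449.198)/1360 ≈ 0.720.

δ ≈ 0.720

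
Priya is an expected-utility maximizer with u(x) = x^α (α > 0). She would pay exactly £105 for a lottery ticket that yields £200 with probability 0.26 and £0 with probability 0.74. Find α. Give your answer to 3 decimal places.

EU(lottery) = 0.26·200^α + 0.74·0 = 0.26·200^α.
Equating: 105^α = 0.26·200^α, i.e. 0.5250^α = 0.26.
Taking logs: α·ln(105/200) = ln(0.26), so α = -1.347074 / -0.644357 ≈ 2.091.

α ≈ 2.091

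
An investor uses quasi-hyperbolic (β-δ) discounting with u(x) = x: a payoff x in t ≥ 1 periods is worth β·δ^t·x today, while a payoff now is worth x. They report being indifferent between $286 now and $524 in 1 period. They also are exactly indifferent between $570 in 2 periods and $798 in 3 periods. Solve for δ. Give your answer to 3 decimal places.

δ ≈ 0.714

From the later pair, β·δ^2·570 = β·δ^3·798; dividing through, δ = 570/798 = 0.71429.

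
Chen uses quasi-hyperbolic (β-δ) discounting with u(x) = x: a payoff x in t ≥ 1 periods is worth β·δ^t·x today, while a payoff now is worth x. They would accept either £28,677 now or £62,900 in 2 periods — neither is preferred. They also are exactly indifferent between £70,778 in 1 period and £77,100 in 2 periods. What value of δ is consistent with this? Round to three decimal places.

Both payoffs in the second observation are in the future, so β drops out: δ^1·70778 = δ^2·77100 ⇒ δ = 70778/77100 = 0.91800.

δ ≈ 0.918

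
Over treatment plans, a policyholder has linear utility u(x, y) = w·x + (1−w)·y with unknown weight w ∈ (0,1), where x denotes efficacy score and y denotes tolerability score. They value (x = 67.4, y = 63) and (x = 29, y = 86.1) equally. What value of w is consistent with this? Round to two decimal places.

w = 0.38

Equating utilities: w·67.4 + (1−w)·63 = w·29 + (1−w)·86.1.
Rearranging, 38.4·w − 23.1·(1−w) = 0.
So w/(1−w) = 23.1/38.4 = 0.6016, giving w = 23.1/(38.4+23.1) = 0.38.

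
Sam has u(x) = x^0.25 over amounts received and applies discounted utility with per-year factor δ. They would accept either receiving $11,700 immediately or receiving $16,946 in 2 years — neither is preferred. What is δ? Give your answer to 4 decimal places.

δ ≈ 0.9548

Indifference means u(11700) = δ^2 · u(16946), so δ^2 = u(11700)/u(16946).
With u(x) = x^0.25: δ^2 = 11700^0.25/16946^0.25 = (11700/16946)^0.25 = 0.91155.
So δ = 0.91155^(1/2) ≈ 0.9548.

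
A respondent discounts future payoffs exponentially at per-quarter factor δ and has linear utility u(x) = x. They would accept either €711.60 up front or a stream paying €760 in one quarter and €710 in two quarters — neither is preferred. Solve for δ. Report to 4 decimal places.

δ ≈ 0.6000

Equating present values: 711.60 = 760δ + 710δ².
Rearranged: 710δ² + 760δ − 711.60 = 0.
By the quadratic formula (taking the positive root), δ = (−760 + √2598544.00) / 1420 ≈ 0.6000.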